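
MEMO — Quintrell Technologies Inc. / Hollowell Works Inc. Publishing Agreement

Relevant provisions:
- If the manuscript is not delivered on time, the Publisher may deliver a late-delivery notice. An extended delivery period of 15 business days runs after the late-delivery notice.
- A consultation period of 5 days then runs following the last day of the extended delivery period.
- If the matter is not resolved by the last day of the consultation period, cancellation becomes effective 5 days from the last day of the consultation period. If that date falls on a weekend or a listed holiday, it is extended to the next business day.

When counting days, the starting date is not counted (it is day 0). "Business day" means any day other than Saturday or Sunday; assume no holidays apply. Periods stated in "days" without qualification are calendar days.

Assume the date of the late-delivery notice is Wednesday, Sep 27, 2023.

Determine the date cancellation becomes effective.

Oct 30, 2023

From Wednesday, Sep 27, 2023, 15 business days (Sep 28, Sep 29, Oct 2, Oct 3, …, Oct 16, Oct 17, Oct 18, skipping weekends) brings us to Wednesday, Oct 18, 2023, which is the last day of the extended delivery period.
The last day of the consultation period: 5 calendar days after Oct 18, 2023 is Oct 23, 2023.
Adding 5 calendar days to Oct 23, 2023 gives Oct 28, 2023, which is the date cancellation becomes effective. That falls on a Saturday, so it rolls to the next business day, Monday, Oct 30, 2023.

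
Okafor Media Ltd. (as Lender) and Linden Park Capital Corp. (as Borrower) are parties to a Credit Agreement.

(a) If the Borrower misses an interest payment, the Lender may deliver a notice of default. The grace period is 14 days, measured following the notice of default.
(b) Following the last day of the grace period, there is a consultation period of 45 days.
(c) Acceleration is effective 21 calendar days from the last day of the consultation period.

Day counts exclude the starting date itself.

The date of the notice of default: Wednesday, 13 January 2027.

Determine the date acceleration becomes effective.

3 April 2027

The last day of the grace period: 13 January 2027 + 14 days = 27 January 2027.
Adding 45 calendar days to 27 January 2027 gives 13 March 2027, which is the last day of the consultation period.
The date acceleration becomes effective: 13 March 2027 + 21 days = 3 April 2027.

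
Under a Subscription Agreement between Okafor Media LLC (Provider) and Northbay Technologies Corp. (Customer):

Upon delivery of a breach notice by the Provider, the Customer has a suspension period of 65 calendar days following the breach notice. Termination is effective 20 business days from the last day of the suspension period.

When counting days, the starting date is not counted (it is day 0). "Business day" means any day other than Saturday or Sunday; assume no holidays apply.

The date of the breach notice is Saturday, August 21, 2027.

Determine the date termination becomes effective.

November 22, 2027

The last day of the suspension period: August 21, 2027 + 65 days = October 25, 2027.
From Monday, October 25, 2027, 20 business days (Oct 26, Oct 27, Oct 28, Oct 29, …, Nov 18, Nov 19, Nov 22, skipping weekends) brings us to Monday, November 22, 2027, which is the date termination becomes effective.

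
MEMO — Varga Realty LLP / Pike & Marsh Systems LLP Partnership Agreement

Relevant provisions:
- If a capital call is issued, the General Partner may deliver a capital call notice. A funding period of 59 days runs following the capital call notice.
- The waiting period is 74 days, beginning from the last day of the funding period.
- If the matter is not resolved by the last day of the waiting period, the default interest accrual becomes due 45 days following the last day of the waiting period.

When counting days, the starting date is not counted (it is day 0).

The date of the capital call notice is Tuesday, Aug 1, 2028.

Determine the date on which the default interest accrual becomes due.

Jan 26, 2029

Adding 59 calendar days to Aug 1, 2028 gives Sep 29, 2028, which is the last day of the funding period.
The last day of the waiting period: Sep 29, 2028 + 74 days = Dec 12, 2028.
The date on which the default interest accrual becomes due: 45 calendar days after Dec 12, 2028 is Jan 26, 2029.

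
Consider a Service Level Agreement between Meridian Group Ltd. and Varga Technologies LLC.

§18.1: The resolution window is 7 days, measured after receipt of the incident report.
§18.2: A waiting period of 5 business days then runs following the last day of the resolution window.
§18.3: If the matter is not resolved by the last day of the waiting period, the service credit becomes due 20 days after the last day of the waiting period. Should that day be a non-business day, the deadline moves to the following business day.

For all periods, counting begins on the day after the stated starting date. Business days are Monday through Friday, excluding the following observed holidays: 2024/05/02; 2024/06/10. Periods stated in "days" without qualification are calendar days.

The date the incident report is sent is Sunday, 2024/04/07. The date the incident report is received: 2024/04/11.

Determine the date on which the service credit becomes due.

The last day of the resolution window: 2024/04/11 + 7 days = 2024/04/18.
The last day of the waiting period: 5 business days after Thursday, 2024/04/18, skipping weekends — Apr 19, Apr 22, Apr 23, Apr 24, Apr 25 — lands on Thursday, 2024/04/25.
Adding 20 calendar days to 2024/04/25 gives 2024/05/15, which is the date on which the service credit becomes due. 2024/05/15 is a Wednesday and is not a listed holiday, so no roll-forward applies.

2024/05/15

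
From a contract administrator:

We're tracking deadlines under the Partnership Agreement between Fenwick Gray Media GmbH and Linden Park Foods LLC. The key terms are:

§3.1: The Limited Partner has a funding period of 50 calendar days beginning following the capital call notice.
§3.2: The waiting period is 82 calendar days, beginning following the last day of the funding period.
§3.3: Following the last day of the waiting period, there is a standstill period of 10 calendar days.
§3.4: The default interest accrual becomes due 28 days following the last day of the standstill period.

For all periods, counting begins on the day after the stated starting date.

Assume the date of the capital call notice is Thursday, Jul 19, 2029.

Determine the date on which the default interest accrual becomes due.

Jan 5, 2030

The last day of the funding period: 50 calendar days after Jul 19, 2029 is Sep 7, 2029.
The last day of the waiting period: 82 calendar days after Sep 7, 2029 is Nov 28, 2029.
The last day of the standstill period: Nov 28, 2029 + 10 days = Dec 8, 2029.
The date on which the default interest accrual becomes due: 28 calendar days after Dec 8, 2029 is Jan 5, 2030.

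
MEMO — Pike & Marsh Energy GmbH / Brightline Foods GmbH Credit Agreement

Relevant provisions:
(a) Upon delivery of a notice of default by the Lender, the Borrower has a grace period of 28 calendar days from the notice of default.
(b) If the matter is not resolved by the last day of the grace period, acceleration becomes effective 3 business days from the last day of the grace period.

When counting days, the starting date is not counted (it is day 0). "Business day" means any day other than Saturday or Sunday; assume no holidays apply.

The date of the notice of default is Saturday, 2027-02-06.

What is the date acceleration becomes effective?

The last day of the grace period: 2027-02-06 + 28 days = 2027-03-06.
The date acceleration becomes effective: 3 business days after Saturday, 2027-03-06, skipping weekends — Mar 8, Mar 9, Mar 10 — lands on Wednesday, 2027-03-10.

2027-03-10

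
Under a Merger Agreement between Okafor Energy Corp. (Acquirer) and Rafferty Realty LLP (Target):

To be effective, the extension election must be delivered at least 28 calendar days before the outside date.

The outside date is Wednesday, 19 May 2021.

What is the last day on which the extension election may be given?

21 April 2021

Counting back 28 calendar days from 19 May 2021 gives 21 April 2021.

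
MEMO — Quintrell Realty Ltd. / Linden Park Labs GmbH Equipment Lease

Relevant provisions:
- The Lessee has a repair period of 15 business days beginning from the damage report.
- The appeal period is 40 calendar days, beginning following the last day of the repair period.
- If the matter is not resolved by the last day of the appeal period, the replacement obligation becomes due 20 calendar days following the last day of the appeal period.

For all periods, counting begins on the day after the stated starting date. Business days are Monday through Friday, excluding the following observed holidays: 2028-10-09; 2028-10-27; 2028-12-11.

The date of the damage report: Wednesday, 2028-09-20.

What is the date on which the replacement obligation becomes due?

2028-12-11

From Wednesday, 2028-09-20, 15 business days (Sep 21, Sep 22, Sep 25, Sep 26, …, Oct 10, Oct 11, Oct 12, skipping weekends and the listed holiday on Oct 9) brings us to Thursday, 2028-10-12, which is the last day of the repair period.
Adding 40 calendar days to 2028-10-12 gives 2028-11-21, which is the last day of the appeal period.
The date on which the replacement obligation becomes due: 2028-11-21 + 20 days = 2028-12-11.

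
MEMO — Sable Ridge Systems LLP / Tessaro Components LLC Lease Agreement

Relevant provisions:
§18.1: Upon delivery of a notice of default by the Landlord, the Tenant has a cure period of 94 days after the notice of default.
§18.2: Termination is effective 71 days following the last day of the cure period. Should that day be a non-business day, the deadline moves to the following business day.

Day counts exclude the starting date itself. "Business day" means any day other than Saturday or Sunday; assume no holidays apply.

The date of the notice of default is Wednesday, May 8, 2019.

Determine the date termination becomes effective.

October 21, 2019

The last day of the cure period: 94 calendar days after May 8, 2019 is August 10, 2019.
The date termination becomes effective: August 10, 2019 + 71 days = October 20, 2019. That falls on a Sunday, so it rolls to the next business day, Monday, October 21, 2019.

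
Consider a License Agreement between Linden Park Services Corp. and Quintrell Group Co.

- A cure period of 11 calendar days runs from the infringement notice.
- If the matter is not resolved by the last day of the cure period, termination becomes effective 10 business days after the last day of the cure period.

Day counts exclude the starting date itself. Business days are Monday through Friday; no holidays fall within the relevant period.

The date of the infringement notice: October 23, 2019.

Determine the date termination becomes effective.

Adding 11 calendar days to October 23, 2019 gives November 3, 2019, which is the last day of the cure period.
The date termination becomes effective: counting 10 business days from Sunday, November 3, 2019 (Nov 4, Nov 5, Nov 6, Nov 7, Nov 8, Nov 11, Nov 12, Nov 13, Nov 14, Nov 15, skipping weekends) reaches Friday, November 15, 2019.

November 15, 2019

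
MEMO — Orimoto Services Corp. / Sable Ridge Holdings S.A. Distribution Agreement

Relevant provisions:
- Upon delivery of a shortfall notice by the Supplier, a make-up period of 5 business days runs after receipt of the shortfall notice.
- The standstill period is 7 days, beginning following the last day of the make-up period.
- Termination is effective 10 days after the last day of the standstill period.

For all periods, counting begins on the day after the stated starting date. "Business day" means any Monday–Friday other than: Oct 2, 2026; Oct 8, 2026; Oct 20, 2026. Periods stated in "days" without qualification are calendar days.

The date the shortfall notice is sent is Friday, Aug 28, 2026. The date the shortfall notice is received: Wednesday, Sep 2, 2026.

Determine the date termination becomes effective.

The last day of the make-up period: counting 5 business days from Wednesday, Sep 2, 2026 (Sep 3, Sep 4, Sep 7, Sep 8, Sep 9, skipping weekends) reaches Wednesday, Sep 9, 2026.
The last day of the standstill period: Sep 9, 2026 + 7 days = Sep 16, 2026.
The date termination becomes effective: 10 calendar days after Sep 16, 2026 is Sep 26, 2026.

Sep 26, 2026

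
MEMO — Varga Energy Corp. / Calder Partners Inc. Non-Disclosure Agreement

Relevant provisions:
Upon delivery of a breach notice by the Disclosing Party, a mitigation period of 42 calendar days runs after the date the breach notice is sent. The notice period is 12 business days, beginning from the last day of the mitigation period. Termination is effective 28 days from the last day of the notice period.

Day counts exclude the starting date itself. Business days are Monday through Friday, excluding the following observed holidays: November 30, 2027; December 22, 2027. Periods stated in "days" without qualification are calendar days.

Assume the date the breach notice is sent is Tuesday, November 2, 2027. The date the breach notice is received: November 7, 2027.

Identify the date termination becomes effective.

The last day of the mitigation period: 42 calendar days after November 2, 2027 is December 14, 2027.
The last day of the notice period: 12 business days after Tuesday, December 14, 2027, skipping weekends and the listed holiday on Dec 22 — Dec 15, Dec 16, Dec 17, Dec 20, …, Dec 29, Dec 30, Dec 31 — lands on Friday, December 31, 2027.
Adding 28 calendar days to December 31, 2027 gives January 28, 2028, which is the date termination becomes effective.

January 28, 2028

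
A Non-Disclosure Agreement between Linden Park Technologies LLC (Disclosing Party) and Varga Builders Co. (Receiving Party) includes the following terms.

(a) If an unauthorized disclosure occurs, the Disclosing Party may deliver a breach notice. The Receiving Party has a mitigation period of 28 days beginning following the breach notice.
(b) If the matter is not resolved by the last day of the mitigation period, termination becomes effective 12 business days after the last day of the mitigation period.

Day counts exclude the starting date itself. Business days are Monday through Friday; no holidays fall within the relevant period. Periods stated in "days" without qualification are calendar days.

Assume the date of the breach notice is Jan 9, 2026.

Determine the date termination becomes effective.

Adding 28 calendar days to Jan 9, 2026 gives Feb 6, 2026, which is the last day of the mitigation period.
The date termination becomes effective: 12 business days after Friday, Feb 6, 2026, skipping weekends — Feb 9, Feb 10, Feb 11, Feb 12, …, Feb 20, Feb 23, Feb 24 — lands on Tuesday, Feb 24, 2026.

Feb 24, 2026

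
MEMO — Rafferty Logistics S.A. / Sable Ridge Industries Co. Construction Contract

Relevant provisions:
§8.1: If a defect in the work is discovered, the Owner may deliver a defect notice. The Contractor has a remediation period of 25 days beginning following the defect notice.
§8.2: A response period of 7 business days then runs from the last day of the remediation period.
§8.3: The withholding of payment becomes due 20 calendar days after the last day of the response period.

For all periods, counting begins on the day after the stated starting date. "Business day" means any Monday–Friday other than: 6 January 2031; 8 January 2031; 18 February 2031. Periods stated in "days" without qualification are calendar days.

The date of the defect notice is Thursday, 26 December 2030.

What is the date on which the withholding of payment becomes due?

18 February 2031

The last day of the remediation period: 25 calendar days after 26 December 2030 is 20 January 2031.
The last day of the response period: 7 business days after Monday, 20 January 2031, skipping weekends — Jan 21, Jan 22, Jan 23, Jan 24, Jan 27, Jan 28, Jan 29 — lands on Wednesday, 29 January 2031.
The date on which the withholding of payment becomes due: 20 calendar days after 29 January 2031 is 18 February 2031.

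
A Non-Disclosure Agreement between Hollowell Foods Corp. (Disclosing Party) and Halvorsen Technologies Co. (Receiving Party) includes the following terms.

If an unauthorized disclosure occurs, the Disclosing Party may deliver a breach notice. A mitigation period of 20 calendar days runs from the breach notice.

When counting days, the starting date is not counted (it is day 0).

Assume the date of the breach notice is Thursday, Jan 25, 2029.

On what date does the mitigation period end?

The last day of the mitigation period: 20 calendar days after Jan 25, 2029 is Feb 14, 2029.

Feb 14, 2029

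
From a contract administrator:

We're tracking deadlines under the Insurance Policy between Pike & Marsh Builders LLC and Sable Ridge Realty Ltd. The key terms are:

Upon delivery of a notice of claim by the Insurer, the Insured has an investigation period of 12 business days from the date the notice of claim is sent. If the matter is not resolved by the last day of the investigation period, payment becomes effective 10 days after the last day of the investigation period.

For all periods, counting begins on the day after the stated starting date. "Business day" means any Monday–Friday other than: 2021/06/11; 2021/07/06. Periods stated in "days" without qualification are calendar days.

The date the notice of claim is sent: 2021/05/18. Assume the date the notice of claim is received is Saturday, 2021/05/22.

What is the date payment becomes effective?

The last day of the investigation period: 12 business days after Tuesday, 2021/05/18, skipping weekends — May 19, May 20, May 21, May 24, …, Jun 1, Jun 2, Jun 3 — lands on Thursday, 2021/06/03.
Adding 10 calendar days to 2021/06/03 gives 2021/06/13, which is the date payment becomes effective.

2021/06/13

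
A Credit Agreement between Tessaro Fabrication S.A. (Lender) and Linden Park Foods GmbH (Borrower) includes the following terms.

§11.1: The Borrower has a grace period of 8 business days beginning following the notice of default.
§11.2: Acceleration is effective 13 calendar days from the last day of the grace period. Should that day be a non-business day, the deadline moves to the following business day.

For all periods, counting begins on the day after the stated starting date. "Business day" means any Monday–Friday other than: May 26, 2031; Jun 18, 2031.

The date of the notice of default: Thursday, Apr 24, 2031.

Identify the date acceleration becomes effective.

From Thursday, Apr 24, 2031, 8 business days (Apr 25, Apr 28, Apr 29, Apr 30, May 1, May 2, May 5, May 6, skipping weekends) brings us to Tuesday, May 6, 2031, which is the last day of the grace period.
The date acceleration becomes effective: May 6, 2031 + 13 days = May 19, 2031. May 19, 2031 is a Monday and is not a listed holiday, so no roll-forward applies.

May 19, 2031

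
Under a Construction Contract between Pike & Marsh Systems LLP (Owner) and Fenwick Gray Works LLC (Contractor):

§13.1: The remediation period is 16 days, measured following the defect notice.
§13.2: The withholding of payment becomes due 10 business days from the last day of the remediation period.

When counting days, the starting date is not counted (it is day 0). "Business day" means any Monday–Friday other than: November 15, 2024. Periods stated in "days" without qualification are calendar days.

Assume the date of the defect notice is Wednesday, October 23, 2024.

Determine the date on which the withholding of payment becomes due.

The last day of the remediation period: October 23, 2024 + 16 days = November 8, 2024.
The date on which the withholding of payment becomes due: 10 business days after Friday, November 8, 2024, skipping weekends and the listed holiday on Nov 15 — Nov 11, Nov 12, Nov 13, Nov 14, Nov 18, Nov 19, Nov 20, Nov 21, Nov 22, Nov 25 — lands on Monday, November 25, 2024.

November 25, 2024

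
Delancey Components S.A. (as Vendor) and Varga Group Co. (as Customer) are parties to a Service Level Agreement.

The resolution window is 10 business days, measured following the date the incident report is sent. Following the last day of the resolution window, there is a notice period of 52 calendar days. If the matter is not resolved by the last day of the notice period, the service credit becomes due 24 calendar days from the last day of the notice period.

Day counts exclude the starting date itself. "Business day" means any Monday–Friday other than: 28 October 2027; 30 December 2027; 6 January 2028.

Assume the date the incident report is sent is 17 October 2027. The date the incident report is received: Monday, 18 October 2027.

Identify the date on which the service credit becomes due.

16 January 2028

From Sunday, 17 October 2027, 10 business days (Oct 18, Oct 19, Oct 20, Oct 21, Oct 22, Oct 25, Oct 26, Oct 27, Oct 29, Nov 1, skipping weekends and the listed holiday on Oct 28) brings us to Monday, 1 November 2027, which is the last day of the resolution window.
The last day of the notice period: 52 calendar days after 1 November 2027 is 23 December 2027.
The date on which the service credit becomes due: 23 December 2027 + 24 days = 16 January 2028.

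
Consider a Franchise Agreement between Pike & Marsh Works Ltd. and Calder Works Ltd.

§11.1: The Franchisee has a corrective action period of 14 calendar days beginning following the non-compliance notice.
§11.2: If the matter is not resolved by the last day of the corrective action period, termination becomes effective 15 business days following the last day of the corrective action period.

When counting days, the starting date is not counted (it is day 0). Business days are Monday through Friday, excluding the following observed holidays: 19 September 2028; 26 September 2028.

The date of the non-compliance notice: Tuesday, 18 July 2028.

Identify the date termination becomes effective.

22 August 2028

Adding 14 calendar days to 18 July 2028 gives 1 August 2028, which is the last day of the corrective action period.
The date termination becomes effective: counting 15 business days from Tuesday, 1 August 2028 (Aug 2, Aug 3, Aug 4, Aug 7, …, Aug 18, Aug 21, Aug 22, skipping weekends) reaches Tuesday, 22 August 2028.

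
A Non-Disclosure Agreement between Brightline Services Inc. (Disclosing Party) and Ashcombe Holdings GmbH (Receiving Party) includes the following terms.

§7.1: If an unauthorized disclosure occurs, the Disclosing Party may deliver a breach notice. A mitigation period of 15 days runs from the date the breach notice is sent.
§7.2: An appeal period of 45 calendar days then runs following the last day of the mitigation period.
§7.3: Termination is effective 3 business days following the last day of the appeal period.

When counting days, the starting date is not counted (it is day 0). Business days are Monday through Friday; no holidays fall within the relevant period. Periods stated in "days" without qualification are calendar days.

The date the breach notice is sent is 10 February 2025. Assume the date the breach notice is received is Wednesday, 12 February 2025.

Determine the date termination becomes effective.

16 April 2025

The last day of the mitigation period: 15 calendar days after 10 February 2025 is 25 February 2025.
Adding 45 calendar days to 25 February 2025 gives 11 April 2025, which is the last day of the appeal period.
The date termination becomes effective: 3 business days after Friday, 11 April 2025, skipping weekends — Apr 14, Apr 15, Apr 16 — lands on Wednesday, 16 April 2025.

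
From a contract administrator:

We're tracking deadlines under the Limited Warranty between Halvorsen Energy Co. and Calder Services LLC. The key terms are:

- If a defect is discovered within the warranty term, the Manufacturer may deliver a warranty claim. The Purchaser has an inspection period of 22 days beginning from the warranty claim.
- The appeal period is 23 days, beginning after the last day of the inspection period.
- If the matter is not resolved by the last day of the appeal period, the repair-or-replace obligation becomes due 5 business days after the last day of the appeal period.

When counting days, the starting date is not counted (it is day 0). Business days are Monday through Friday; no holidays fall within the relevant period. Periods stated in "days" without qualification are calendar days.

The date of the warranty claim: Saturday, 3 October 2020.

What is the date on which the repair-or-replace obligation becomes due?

The last day of the inspection period: 22 calendar days after 3 October 2020 is 25 October 2020.
The last day of the appeal period: 25 October 2020 + 23 days = 17 November 2020.
The date on which the repair-or-replace obligation becomes due: counting 5 business days from Tuesday, 17 November 2020 (Nov 18, Nov 19, Nov 20, Nov 23, Nov 24, skipping weekends) reaches Tuesday, 24 November 2020.

24 November 2020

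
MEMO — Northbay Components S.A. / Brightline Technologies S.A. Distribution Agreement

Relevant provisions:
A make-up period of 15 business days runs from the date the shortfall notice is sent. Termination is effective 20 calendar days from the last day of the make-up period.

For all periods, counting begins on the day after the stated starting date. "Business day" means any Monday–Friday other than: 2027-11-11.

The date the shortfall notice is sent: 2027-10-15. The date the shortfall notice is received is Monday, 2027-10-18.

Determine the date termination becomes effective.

2027-11-25

The last day of the make-up period: counting 15 business days from Friday, 2027-10-15 (Oct 18, Oct 19, Oct 20, Oct 21, …, Nov 3, Nov 4, Nov 5, skipping weekends) reaches Friday, 2027-11-05.
Adding 20 calendar days to 2027-11-05 gives 2027-11-25, which is the date termination becomes effective.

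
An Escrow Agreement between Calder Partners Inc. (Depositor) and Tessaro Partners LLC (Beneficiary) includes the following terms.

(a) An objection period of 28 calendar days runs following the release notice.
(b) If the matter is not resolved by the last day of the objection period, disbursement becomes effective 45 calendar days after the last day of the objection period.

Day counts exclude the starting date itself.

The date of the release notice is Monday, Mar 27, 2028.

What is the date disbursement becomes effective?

Jun 8, 2028

Adding 28 calendar days to Mar 27, 2028 gives Apr 24, 2028, which is the last day of the objection period.
Adding 45 calendar days to Apr 24, 2028 gives Jun 8, 2028, which is the date disbursement becomes effective.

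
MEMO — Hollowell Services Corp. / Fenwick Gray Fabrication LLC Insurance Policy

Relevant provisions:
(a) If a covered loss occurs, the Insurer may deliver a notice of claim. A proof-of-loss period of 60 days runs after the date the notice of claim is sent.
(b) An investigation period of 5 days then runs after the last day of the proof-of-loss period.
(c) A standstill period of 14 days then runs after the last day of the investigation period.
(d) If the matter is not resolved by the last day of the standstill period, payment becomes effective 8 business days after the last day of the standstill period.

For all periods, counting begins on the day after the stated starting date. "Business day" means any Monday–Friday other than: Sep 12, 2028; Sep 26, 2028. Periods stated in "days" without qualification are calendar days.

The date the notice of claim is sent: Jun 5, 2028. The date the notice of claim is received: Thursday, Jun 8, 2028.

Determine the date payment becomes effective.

Adding 60 calendar days to Jun 5, 2028 gives Aug 4, 2028, which is the last day of the proof-of-loss period.
Adding 5 calendar days to Aug 4, 2028 gives Aug 9, 2028, which is the last day of the investigation period.
The last day of the standstill period: 14 calendar days after Aug 9, 2028 is Aug 23, 2028.
The date payment becomes effective: 8 business days after Wednesday, Aug 23, 2028, skipping weekends — Aug 24, Aug 25, Aug 28, Aug 29, Aug 30, Aug 31, Sep 1, Sep 4 — lands on Monday, Sep 4, 2028.

Sep 4, 2028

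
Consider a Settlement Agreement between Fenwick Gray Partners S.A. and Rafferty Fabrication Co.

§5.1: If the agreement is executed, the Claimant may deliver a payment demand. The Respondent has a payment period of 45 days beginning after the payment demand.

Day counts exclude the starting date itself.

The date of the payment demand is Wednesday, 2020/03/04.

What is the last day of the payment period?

The last day of the payment period: 45 calendar days after 2020/03/04 is 2020/04/18.

2020/04/18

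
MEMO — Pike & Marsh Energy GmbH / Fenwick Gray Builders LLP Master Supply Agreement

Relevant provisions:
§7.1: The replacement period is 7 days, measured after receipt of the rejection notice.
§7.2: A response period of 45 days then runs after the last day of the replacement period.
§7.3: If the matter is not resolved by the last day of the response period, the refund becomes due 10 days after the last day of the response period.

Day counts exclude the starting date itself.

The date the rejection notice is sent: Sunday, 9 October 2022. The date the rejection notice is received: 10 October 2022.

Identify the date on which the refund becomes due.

11 December 2022

The last day of the replacement period: 7 calendar days after 10 October 2022 is 17 October 2022.
The last day of the response period: 45 calendar days after 17 October 2022 is 1 December 2022.
The date on which the refund becomes due: 1 December 2022 + 10 days = 11 December 2022.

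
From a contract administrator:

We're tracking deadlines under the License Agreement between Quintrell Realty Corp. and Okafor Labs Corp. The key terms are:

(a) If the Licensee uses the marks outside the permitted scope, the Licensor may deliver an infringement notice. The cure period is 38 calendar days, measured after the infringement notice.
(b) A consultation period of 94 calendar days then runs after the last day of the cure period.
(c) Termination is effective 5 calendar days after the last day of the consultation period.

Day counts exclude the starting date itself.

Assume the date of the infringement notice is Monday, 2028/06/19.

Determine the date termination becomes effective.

The last day of the cure period: 38 calendar days after 2028/06/19 is 2028/07/27.
The last day of the consultation period: 94 calendar days after 2028/07/27 is 2028/10/29.
The date termination becomes effective: 5 calendar days after 2028/10/29 is 2028/11/03.

2028/11/03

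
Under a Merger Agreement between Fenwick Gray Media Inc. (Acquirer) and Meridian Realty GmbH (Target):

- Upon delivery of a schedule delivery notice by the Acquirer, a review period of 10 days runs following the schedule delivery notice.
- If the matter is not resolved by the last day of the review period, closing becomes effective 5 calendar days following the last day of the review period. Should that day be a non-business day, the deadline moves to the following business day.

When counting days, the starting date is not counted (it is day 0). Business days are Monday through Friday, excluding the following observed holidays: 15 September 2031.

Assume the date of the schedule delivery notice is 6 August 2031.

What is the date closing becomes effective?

Adding 10 calendar days to 6 August 2031 gives 16 August 2031, which is the last day of the review period.
The date closing becomes effective: 5 calendar days after 16 August 2031 is 21 August 2031. 21 August 2031 is a Thursday and is not a listed holiday, so no roll-forward applies.

21 August 2031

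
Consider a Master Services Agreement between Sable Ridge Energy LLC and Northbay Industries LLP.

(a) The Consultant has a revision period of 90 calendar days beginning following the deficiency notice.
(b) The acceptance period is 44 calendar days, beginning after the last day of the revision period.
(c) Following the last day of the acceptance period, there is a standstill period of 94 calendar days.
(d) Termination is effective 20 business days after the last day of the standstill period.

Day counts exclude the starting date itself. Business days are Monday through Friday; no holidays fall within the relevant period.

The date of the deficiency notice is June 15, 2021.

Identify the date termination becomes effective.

February 25, 2022

The last day of the revision period: June 15, 2021 + 90 days = September 13, 2021.
Adding 44 calendar days to September 13, 2021 gives October 27, 2021, which is the last day of the acceptance period.
The last day of the standstill period: 94 calendar days after October 27, 2021 is January 29, 2022.
The date termination becomes effective: 20 business days after Saturday, January 29, 2022, skipping weekends — Jan 31, Feb 1, Feb 2, Feb 3, …, Feb 23, Feb 24, Feb 25 — lands on Friday, February 25, 2022.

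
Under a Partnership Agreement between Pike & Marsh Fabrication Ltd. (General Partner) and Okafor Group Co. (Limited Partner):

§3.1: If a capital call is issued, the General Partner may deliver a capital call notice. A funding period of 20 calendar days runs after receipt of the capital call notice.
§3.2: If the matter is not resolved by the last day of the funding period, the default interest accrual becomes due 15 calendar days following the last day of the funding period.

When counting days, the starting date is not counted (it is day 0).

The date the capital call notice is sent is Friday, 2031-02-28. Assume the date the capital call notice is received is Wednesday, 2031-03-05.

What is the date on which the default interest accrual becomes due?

The last day of the funding period: 2031-03-05 + 20 days = 2031-03-25.
Adding 15 calendar days to 2031-03-25 gives 2031-04-09, which is the date on which the default interest accrual becomes due.

2031-04-09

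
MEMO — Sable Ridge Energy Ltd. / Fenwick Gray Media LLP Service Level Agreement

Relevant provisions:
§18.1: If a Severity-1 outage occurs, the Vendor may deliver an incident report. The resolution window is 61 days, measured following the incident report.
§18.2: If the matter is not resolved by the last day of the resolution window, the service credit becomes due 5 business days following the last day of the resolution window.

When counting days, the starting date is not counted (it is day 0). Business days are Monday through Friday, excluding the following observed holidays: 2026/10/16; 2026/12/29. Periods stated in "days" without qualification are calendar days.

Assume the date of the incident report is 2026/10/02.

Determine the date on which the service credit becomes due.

2026/12/09

The last day of the resolution window: 61 calendar days after 2026/10/02 is 2026/12/02.
From Wednesday, 2026/12/02, 5 business days (Dec 3, Dec 4, Dec 7, Dec 8, Dec 9, skipping weekends) brings us to Wednesday, 2026/12/09, which is the date on which the service credit becomes due.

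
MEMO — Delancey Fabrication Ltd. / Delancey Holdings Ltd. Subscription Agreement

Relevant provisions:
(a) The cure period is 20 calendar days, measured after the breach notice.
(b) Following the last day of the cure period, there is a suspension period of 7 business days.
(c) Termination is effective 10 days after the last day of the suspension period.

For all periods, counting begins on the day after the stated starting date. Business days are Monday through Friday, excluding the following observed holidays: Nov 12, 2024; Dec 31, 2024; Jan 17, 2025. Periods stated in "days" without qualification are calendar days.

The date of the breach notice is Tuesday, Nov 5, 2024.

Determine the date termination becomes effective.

Adding 20 calendar days to Nov 5, 2024 gives Nov 25, 2024, which is the last day of the cure period.
The last day of the suspension period: counting 7 business days from Monday, Nov 25, 2024 (Nov 26, Nov 27, Nov 28, Nov 29, Dec 2, Dec 3, Dec 4, skipping weekends) reaches Wednesday, Dec 4, 2024.
The date termination becomes effective: 10 calendar days after Dec 4, 2024 is Dec 14, 2024.

Dec 14, 2024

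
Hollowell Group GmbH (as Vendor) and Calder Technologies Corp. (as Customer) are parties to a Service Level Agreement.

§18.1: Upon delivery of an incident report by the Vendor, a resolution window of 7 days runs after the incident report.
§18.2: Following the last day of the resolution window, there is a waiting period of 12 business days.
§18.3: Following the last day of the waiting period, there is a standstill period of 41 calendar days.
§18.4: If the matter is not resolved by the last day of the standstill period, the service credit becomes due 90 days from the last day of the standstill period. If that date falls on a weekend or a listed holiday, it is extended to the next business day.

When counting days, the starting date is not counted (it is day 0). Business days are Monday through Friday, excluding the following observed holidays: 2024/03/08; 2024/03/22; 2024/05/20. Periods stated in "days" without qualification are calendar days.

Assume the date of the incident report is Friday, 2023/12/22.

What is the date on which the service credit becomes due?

2024/05/27

The last day of the resolution window: 7 calendar days after 2023/12/22 is 2023/12/29.
The last day of the waiting period: 12 business days after Friday, 2023/12/29, skipping weekends — Jan 1, Jan 2, Jan 3, Jan 4, …, Jan 12, Jan 15, Jan 16 — lands on Tuesday, 2024/01/16.
The last day of the standstill period: 41 calendar days after 2024/01/16 is 2024/02/26.
Adding 90 calendar days to 2024/02/26 gives 2024/05/26, which is the date on which the service credit becomes due. That falls on a Sunday, so it rolls to the next business day, Monday, 2024/05/27.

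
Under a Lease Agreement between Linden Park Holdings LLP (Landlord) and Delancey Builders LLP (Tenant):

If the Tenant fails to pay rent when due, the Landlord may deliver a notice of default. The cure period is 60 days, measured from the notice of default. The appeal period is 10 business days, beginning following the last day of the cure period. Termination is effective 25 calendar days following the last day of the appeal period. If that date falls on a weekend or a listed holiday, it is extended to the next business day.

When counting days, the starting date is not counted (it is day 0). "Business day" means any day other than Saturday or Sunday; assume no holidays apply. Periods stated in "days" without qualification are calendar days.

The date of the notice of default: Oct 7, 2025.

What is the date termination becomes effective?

Adding 60 calendar days to Oct 7, 2025 gives Dec 6, 2025, which is the last day of the cure period.
From Saturday, Dec 6, 2025, 10 business days (Dec 8, Dec 9, Dec 10, Dec 11, Dec 12, Dec 15, Dec 16, Dec 17, Dec 18, Dec 19, skipping weekends) brings us to Friday, Dec 19, 2025, which is the last day of the appeal period.
The date termination becomes effective: 25 calendar days after Dec 19, 2025 is Jan 13, 2026. Jan 13, 2026 is a Tuesday, so no roll-forward applies.

Jan 13, 2026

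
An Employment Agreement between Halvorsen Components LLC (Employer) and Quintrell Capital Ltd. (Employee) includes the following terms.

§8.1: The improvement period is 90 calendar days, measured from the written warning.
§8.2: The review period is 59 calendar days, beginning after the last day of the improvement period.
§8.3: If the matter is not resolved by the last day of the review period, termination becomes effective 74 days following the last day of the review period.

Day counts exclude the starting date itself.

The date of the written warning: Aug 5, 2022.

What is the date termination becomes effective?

The last day of the improvement period: Aug 5, 2022 + 90 days = Nov 3, 2022.
The last day of the review period: 59 calendar days after Nov 3, 2022 is Jan 1, 2023.
Adding 74 calendar days to Jan 1, 2023 gives Mar 16, 2023, which is the date termination becomes effective.

Mar 16, 2023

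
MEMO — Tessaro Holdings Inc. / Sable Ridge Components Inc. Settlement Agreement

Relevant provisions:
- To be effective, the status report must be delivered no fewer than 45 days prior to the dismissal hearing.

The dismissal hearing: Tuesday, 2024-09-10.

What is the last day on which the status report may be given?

2024-09-10 minus 45 days is 2024-07-27.

2024-07-27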